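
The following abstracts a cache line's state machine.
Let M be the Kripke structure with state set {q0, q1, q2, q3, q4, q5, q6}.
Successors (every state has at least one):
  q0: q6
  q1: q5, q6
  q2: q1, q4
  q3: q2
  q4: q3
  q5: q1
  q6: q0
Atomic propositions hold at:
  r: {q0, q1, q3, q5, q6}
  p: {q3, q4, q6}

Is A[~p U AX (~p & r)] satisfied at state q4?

Sat(~p) = {q0, q1, q2, q5}
Sat(~p & r) = {q0, q1, q5}
Sat(AX (~p & r)) = {s : every successor in {q0, q1, q5}} = {q5, q6}
A[~p U AX (~p & r)]: least fixpoint, start Z0 = Sat(AX (~p & r)) = {q5, q6}, add states in Sat(~p) with every successor in Z. Z1 = {q0, q1, q5, q6}; fixed.
Sat(A[~p U AX (~p & r)]) = {q0, q1, q5, q6}
q4 ∉ Sat(A[~p U AX (~p & r)]) = {q0, q1, q5, q6}, so the formula does not hold at q4.

No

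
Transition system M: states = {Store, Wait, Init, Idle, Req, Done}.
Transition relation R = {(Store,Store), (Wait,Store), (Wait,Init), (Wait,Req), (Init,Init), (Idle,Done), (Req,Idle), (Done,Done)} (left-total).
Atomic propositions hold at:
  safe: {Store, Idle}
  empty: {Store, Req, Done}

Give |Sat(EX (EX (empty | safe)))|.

5

Sat(empty | safe) = {Store, Idle, Req, Done}
Sat(EX (empty | safe)) = {s : some successor in {Store, Idle, Req, Done}} = {Store, Wait, Idle, Req, Done}
Sat(EX (EX (empty | safe))) = {s : some successor in {Store, Wait, Idle, Req, Done}} = {Store, Wait, Idle, Req, Done}
|Sat(EX (EX (empty | safe)))| = |{Store, Wait, Idle, Req, Done}| = 5.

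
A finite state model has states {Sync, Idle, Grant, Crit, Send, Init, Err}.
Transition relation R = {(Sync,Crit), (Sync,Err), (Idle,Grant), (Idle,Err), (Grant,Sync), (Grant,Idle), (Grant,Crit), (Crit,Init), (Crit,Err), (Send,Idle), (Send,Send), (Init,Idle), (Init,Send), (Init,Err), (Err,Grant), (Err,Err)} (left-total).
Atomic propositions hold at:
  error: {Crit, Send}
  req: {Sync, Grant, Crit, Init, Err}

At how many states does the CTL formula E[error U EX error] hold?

5

Sat(EX error) = {s : some successor in {Crit, Send}} = {Sync, Grant, Send, Init}
E[error U EX error]: least fixpoint, start Z0 = Sat(EX error) = {Sync, Grant, Send, Init}, add states in Sat(error) with some successor in Z. Z1 = {Sync, Grant, Crit, Send, Init}; fixed.
Sat(E[error U EX error]) = {Sync, Grant, Crit, Send, Init}
|Sat(E[error U EX error])| = |{Sync, Grant, Crit, Send, Init}| = 5.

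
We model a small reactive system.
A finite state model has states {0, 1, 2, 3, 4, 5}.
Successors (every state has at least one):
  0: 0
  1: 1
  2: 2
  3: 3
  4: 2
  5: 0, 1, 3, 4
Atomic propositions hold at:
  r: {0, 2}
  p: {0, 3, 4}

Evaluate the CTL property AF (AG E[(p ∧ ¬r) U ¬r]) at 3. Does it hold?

Yes

Sat(¬r) = {1, 3, 4, 5}
Sat(p ∧ ¬r) = {3, 4}
E[(p ∧ ¬r) U ¬r]: least fixpoint, start Z0 = Sat(¬r) = {1, 3, 4, 5}, add states in Sat(p ∧ ¬r) with some successor in Z. Already a fixed point.
Sat(E[(p ∧ ¬r) U ¬r]) = {1, 3, 4, 5}
AG E[(p ∧ ¬r) U ¬r]: greatest fixpoint, start Z0 = {1, 3, 4, 5}, keep only states in Sat with every successor in Z. Z1 = {1, 3}; fixed.
Sat(AG E[(p ∧ ¬r) U ¬r]) = {1, 3}
AF (AG E[(p ∧ ¬r) U ¬r]): least fixpoint, start Z0 = {1, 3}, add states with every successor in Z. Already a fixed point.
Sat(AF (AG E[(p ∧ ¬r) U ¬r])) = {1, 3}
3 ∈ Sat(AF (AG E[(p ∧ ¬r) U ¬r])) = {1, 3}, so the formula holds at 3.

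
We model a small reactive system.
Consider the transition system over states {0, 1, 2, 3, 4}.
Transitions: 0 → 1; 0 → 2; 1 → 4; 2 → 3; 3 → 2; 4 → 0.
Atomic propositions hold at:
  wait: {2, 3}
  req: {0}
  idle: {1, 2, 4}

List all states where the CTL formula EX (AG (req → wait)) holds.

{0, 2, 3}

Sat(req → wait) = {1, 2, 3, 4}
AG (req → wait): greatest fixpoint, start Z0 = {1, 2, 3, 4}, keep only states in Sat with every successor in Z. Z1 = {1, 2, 3}; Z2 = {2, 3}; fixed.
Sat(AG (req → wait)) = {2, 3}
Sat(EX (AG (req → wait))) = {s : some successor in {2, 3}} = {0, 2, 3}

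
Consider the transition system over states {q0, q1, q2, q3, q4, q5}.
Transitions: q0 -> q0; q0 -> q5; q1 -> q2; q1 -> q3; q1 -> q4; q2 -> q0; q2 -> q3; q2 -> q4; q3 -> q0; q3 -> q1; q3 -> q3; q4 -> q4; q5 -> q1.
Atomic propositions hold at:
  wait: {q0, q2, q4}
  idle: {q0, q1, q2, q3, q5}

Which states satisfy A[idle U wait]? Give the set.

{q0, q2, q4}

A[idle U wait]: least fixpoint, start Z0 = Sat(wait) = {q0, q2, q4}, add states in Sat(idle) with every successor in Z. Already a fixed point.
Sat(A[idle U wait]) = {q0, q2, q4}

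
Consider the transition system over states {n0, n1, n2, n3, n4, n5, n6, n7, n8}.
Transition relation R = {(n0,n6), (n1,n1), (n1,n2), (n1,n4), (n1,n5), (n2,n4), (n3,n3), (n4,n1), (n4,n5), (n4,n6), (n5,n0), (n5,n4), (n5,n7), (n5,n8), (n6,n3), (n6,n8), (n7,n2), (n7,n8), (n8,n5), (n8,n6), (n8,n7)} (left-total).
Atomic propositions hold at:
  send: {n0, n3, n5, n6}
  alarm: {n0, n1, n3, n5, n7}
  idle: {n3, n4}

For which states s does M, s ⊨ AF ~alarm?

{n0, n2, n4, n5, n6, n7, n8}

Sat(~alarm) = {n2, n4, n6, n8}
AF ~alarm: least fixpoint, start Z0 = {n2, n4, n6, n8}, add states with every successor in Z. Z1 = {n0, n2, n4, n6, n7, n8}; Z2 = {n0, n2, n4, n5, n6, n7, n8}; fixed.
Sat(AF ~alarm) = {n0, n2, n4, n5, n6, n7, n8}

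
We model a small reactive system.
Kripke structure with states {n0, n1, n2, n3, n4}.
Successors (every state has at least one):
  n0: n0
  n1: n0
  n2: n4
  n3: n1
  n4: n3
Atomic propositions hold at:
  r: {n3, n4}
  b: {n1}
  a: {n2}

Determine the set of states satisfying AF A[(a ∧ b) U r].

Sat(a ∧ b) = ∅
A[(a ∧ b) U r]: least fixpoint, start Z0 = Sat(r) = {n3, n4}, add states in Sat(a ∧ b) with every successor in Z. Already a fixed point.
Sat(A[(a ∧ b) U r]) = {n3, n4}
AF A[(a ∧ b) U r]: least fixpoint, start Z0 = {n3, n4}, add states with every successor in Z. Z1 = {n2, n3, n4}; fixed.
Sat(AF A[(a ∧ b) U r]) = {n2, n3, n4}

{n2, n3, n4}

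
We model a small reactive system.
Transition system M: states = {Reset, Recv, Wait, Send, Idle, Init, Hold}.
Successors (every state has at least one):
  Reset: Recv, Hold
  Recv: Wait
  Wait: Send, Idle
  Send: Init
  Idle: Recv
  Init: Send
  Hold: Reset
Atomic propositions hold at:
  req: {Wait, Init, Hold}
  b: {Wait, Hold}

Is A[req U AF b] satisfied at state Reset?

AF b: least fixpoint, start Z0 = {Wait, Hold}, add states with every successor in Z. Z1 = {Recv, Wait, Hold}; Z2 = {Reset, Recv, Wait, Idle, Hold}; fixed.
Sat(AF b) = {Reset, Recv, Wait, Idle, Hold}
A[req U AF b]: least fixpoint, start Z0 = Sat(AF b) = {Reset, Recv, Wait, Idle, Hold}, add states in Sat(req) with every successor in Z. Already a fixed point.
Sat(A[req U AF b]) = {Reset, Recv, Wait, Idle, Hold}
Reset ∈ Sat(A[req U AF b]) = {Reset, Recv, Wait, Idle, Hold}, so the formula holds at Reset.

Yes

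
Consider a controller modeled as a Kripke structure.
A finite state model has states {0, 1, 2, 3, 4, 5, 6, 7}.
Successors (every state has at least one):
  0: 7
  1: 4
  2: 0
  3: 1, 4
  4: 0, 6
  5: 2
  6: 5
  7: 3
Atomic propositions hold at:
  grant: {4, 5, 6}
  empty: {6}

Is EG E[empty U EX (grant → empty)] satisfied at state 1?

Sat(grant → empty) = {0, 1, 2, 3, 6, 7}
Sat(EX (grant → empty)) = {s : some successor in {0, 1, 2, 3, 6, 7}} = {0, 2, 3, 4, 5, 7}
E[empty U EX (grant → empty)]: least fixpoint, start Z0 = Sat(EX (grant → empty)) = {0, 2, 3, 4, 5, 7}, add states in Sat(empty) with some successor in Z. Z1 = {0, 2, 3, 4, 5, 6, 7}; fixed.
Sat(E[empty U EX (grant → empty)]) = {0, 2, 3, 4, 5, 6, 7}
EG E[empty U EX (grant → empty)]: greatest fixpoint, start Z0 = {0, 2, 3, 4, 5, 6, 7}, keep only states in Sat with some successor in Z. Already a fixed point.
Sat(EG E[empty U EX (grant → empty)]) = {0, 2, 3, 4, 5, 6, 7}
1 ∉ Sat(EG E[empty U EX (grant → empty)]) = {0, 2, 3, 4, 5, 6, 7}, so the formula does not hold at 1.

No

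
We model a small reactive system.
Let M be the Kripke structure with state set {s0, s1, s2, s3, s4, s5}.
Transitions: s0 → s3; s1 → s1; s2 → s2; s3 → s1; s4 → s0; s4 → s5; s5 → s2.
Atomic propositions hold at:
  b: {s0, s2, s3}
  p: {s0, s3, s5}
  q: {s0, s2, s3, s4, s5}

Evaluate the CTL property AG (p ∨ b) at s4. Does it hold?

No

Sat(p ∨ b) = {s0, s2, s3, s5}
AG (p ∨ b): greatest fixpoint, start Z0 = {s0, s2, s3, s5}, keep only states in Sat with every successor in Z. Z1 = {s0, s2, s5}; Z2 = {s2, s5}; fixed.
Sat(AG (p ∨ b)) = {s2, s5}
s4 ∉ Sat(AG (p ∨ b)) = {s2, s5}, so the formula does not hold at s4.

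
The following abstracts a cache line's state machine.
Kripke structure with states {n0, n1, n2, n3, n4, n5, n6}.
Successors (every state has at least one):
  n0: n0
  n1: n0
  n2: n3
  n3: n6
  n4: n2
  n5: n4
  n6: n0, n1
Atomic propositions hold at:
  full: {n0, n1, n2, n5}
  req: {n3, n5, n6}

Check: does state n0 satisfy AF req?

AF req: least fixpoint, start Z0 = {n3, n5, n6}, add states with every successor in Z. Z1 = {n2, n3, n5, n6}; Z2 = {n2, n3, n4, n5, n6}; fixed.
Sat(AF req) = {n2, n3, n4, n5, n6}
n0 ∉ Sat(AF req) = {n2, n3, n4, n5, n6}, so the formula does not hold at n0.

No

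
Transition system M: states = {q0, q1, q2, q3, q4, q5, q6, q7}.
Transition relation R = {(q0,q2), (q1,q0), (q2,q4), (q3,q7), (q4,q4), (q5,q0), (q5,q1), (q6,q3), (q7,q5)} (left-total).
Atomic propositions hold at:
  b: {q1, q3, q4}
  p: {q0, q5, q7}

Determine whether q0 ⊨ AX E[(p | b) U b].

No

Sat(p | b) = {q0, q1, q3, q4, q5, q7}
E[(p | b) U b]: least fixpoint, start Z0 = Sat(b) = {q1, q3, q4}, add states in Sat(p | b) with some successor in Z. Z1 = {q1, q3, q4, q5}; Z2 = {q1, q3, q4, q5, q7}; fixed.
Sat(E[(p | b) U b]) = {q1, q3, q4, q5, q7}
Sat(AX E[(p | b) U b]) = {s : every successor in {q1, q3, q4, q5, q7}} = {q2, q3, q4, q6, q7}
q0 ∉ Sat(AX E[(p | b) U b]) = {q2, q3, q4, q6, q7}, so the formula does not hold at q0.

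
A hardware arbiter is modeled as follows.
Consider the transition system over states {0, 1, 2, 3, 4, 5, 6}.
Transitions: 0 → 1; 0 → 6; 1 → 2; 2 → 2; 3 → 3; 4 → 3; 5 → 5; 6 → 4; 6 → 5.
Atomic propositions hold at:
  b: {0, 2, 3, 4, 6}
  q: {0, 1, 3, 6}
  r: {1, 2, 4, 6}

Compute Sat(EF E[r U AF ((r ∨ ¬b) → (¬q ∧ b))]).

Sat(¬b) = {1, 5}
Sat(r ∨ ¬b) = {1, 2, 4, 5, 6}
Sat(¬q) = {2, 4, 5}
Sat(¬q ∧ b) = {2, 4}
Sat((r ∨ ¬b) → (¬q ∧ b)) = {0, 2, 3, 4}
AF ((r ∨ ¬b) → (¬q ∧ b)): least fixpoint, start Z0 = {0, 2, 3, 4}, add states with every successor in Z. Z1 = {0, 1, 2, 3, 4}; fixed.
Sat(AF ((r ∨ ¬b) → (¬q ∧ b))) = {0, 1, 2, 3, 4}
E[r U AF ((r ∨ ¬b) → (¬q ∧ b))]: least fixpoint, start Z0 = Sat(AF ((r ∨ ¬b) → (¬q ∧ b))) = {0, 1, 2, 3, 4}, add states in Sat(r) with some successor in Z. Z1 = {0, 1, 2, 3, 4, 6}; fixed.
Sat(E[r U AF ((r ∨ ¬b) → (¬q ∧ b))]) = {0, 1, 2, 3, 4, 6}
EF E[r U AF ((r ∨ ¬b) → (¬q ∧ b))]: least fixpoint, start Z0 = {0, 1, 2, 3, 4, 6}, add states with some successor in Z. Already a fixed point.
Sat(EF E[r U AF ((r ∨ ¬b) → (¬q ∧ b))]) = {0, 1, 2, 3, 4, 6}

{0, 1, 2, 3, 4, 6}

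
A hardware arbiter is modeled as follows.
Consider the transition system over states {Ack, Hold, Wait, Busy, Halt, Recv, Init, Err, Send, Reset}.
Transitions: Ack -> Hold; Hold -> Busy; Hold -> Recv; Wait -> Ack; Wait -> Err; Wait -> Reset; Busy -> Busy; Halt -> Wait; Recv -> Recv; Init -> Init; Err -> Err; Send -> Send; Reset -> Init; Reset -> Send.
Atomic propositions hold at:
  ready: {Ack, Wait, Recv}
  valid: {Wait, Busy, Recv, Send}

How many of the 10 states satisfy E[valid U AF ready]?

AF ready: least fixpoint, start Z0 = {Ack, Wait, Recv}, add states with every successor in Z. Z1 = {Ack, Wait, Halt, Recv}; fixed.
Sat(AF ready) = {Ack, Wait, Halt, Recv}
E[valid U AF ready]: least fixpoint, start Z0 = Sat(AF ready) = {Ack, Wait, Halt, Recv}, add states in Sat(valid) with some successor in Z. Already a fixed point.
Sat(E[valid U AF ready]) = {Ack, Wait, Halt, Recv}
|Sat(E[valid U AF ready])| = |{Ack, Wait, Halt, Recv}| = 4.

4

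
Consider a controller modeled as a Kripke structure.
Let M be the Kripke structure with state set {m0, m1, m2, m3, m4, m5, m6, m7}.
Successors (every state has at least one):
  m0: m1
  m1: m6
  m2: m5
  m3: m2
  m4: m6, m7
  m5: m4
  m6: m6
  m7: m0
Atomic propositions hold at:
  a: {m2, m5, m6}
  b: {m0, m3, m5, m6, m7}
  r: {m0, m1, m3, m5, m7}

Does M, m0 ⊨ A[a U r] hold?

A[a U r]: least fixpoint, start Z0 = Sat(r) = {m0, m1, m3, m5, m7}, add states in Sat(a) with every successor in Z. Z1 = {m0, m1, m2, m3, m5, m7}; fixed.
Sat(A[a U r]) = {m0, m1, m2, m3, m5, m7}
m0 ∈ Sat(A[a U r]) = {m0, m1, m2, m3, m5, m7}, so the formula holds at m0.

Yes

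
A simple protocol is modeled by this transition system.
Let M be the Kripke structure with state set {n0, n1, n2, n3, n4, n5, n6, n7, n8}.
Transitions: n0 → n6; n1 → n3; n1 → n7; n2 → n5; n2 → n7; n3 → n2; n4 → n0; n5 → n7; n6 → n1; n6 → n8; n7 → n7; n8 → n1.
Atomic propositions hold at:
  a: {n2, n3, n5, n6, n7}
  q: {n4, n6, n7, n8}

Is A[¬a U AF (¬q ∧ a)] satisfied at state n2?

Yes

Sat(¬a) = {n0, n1, n4, n8}
Sat(¬q) = {n0, n1, n2, n3, n5}
Sat(¬q ∧ a) = {n2, n3, n5}
AF (¬q ∧ a): least fixpoint, start Z0 = {n2, n3, n5}, add states with every successor in Z. Already a fixed point.
Sat(AF (¬q ∧ a)) = {n2, n3, n5}
A[¬a U AF (¬q ∧ a)]: least fixpoint, start Z0 = Sat(AF (¬q ∧ a)) = {n2, n3, n5}, add states in Sat(¬a) with every successor in Z. Already a fixed point.
Sat(A[¬a U AF (¬q ∧ a)]) = {n2, n3, n5}
n2 ∈ Sat(A[¬a U AF (¬q ∧ a)]) = {n2, n3, n5}, so the formula holds at n2.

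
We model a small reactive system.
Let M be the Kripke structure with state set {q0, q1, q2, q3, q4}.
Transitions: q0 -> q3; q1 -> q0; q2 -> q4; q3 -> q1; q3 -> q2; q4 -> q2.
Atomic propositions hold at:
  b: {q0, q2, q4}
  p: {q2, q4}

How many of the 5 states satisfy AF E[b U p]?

2

E[b U p]: least fixpoint, start Z0 = Sat(p) = {q2, q4}, add states in Sat(b) with some successor in Z. Already a fixed point.
Sat(E[b U p]) = {q2, q4}
AF E[b U p]: least fixpoint, start Z0 = {q2, q4}, add states with every successor in Z. Already a fixed point.
Sat(AF E[b U p]) = {q2, q4}
|Sat(AF E[b U p])| = |{q2, q4}| = 2.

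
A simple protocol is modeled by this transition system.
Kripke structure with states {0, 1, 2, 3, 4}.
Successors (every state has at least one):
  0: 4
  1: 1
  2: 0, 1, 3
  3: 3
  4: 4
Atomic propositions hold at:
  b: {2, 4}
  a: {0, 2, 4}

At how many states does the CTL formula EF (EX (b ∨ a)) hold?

Sat(b ∨ a) = {0, 2, 4}
Sat(EX (b ∨ a)) = {s : some successor in {0, 2, 4}} = {0, 2, 4}
EF (EX (b ∨ a)): least fixpoint, start Z0 = {0, 2, 4}, add states with some successor in Z. Already a fixed point.
Sat(EF (EX (b ∨ a))) = {0, 2, 4}
|Sat(EF (EX (b ∨ a)))| = |{0, 2, 4}| = 3.

3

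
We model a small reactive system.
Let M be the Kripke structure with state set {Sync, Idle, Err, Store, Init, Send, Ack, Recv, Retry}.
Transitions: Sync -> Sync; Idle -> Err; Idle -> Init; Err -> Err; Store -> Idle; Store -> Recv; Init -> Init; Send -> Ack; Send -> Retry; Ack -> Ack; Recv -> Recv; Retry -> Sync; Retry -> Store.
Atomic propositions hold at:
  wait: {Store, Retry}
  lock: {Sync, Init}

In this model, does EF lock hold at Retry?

EF lock: least fixpoint, start Z0 = {Sync, Init}, add states with some successor in Z. Z1 = {Sync, Idle, Init, Retry}; Z2 = {Sync, Idle, Store, Init, Send, Retry}; fixed.
Sat(EF lock) = {Sync, Idle, Store, Init, Send, Retry}
Retry ∈ Sat(EF lock) = {Sync, Idle, Store, Init, Send, Retry}, so the formula holds at Retry.

Yes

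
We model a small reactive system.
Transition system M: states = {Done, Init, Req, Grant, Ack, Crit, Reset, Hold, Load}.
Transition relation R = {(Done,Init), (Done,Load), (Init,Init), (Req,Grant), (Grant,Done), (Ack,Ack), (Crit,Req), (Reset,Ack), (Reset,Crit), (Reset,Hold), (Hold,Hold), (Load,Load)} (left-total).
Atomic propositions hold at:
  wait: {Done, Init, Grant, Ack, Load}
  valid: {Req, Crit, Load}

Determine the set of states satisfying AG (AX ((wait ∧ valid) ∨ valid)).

{Load}

Sat(wait ∧ valid) = {Load}
Sat((wait ∧ valid) ∨ valid) = {Req, Crit, Load}
Sat(AX ((wait ∧ valid) ∨ valid)) = {s : every successor in {Req, Crit, Load}} = {Crit, Load}
AG (AX ((wait ∧ valid) ∨ valid)): greatest fixpoint, start Z0 = {Crit, Load}, keep only states in Sat with every successor in Z. Z1 = {Load}; fixed.
Sat(AG (AX ((wait ∧ valid) ∨ valid))) = {Load}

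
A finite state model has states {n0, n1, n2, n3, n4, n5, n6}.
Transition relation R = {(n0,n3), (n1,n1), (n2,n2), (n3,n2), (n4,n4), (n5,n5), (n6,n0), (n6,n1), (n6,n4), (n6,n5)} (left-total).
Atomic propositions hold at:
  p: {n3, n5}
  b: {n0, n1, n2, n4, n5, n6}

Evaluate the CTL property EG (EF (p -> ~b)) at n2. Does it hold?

Sat(~b) = {n3}
Sat(p -> ~b) = {n0, n1, n2, n3, n4, n6}
EF (p -> ~b): least fixpoint, start Z0 = {n0, n1, n2, n3, n4, n6}, add states with some successor in Z. Already a fixed point.
Sat(EF (p -> ~b)) = {n0, n1, n2, n3, n4, n6}
EG (EF (p -> ~b)): greatest fixpoint, start Z0 = {n0, n1, n2, n3, n4, n6}, keep only states in Sat with some successor in Z. Already a fixed point.
Sat(EG (EF (p -> ~b))) = {n0, n1, n2, n3, n4, n6}
n2 ∈ Sat(EG (EF (p -> ~b))) = {n0, n1, n2, n3, n4, n6}, so the formula holds at n2.

Yes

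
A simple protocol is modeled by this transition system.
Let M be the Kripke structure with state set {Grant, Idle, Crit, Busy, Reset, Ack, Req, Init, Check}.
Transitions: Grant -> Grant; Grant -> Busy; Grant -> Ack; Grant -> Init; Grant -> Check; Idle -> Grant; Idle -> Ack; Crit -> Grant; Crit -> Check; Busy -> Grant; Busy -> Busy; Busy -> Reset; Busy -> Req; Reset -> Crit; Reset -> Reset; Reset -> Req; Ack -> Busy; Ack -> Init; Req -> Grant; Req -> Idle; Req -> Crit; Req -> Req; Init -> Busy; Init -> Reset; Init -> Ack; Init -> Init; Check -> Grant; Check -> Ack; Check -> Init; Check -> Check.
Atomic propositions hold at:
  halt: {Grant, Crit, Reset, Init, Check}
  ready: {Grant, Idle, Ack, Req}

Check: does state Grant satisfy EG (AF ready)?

AF ready: least fixpoint, start Z0 = {Grant, Idle, Ack, Req}, add states with every successor in Z. Already a fixed point.
Sat(AF ready) = {Grant, Idle, Ack, Req}
EG (AF ready): greatest fixpoint, start Z0 = {Grant, Idle, Ack, Req}, keep only states in Sat with some successor in Z. Z1 = {Grant, Idle, Req}; fixed.
Sat(EG (AF ready)) = {Grant, Idle, Req}
Grant ∈ Sat(EG (AF ready)) = {Grant, Idle, Req}, so the formula holds at Grant.

Yes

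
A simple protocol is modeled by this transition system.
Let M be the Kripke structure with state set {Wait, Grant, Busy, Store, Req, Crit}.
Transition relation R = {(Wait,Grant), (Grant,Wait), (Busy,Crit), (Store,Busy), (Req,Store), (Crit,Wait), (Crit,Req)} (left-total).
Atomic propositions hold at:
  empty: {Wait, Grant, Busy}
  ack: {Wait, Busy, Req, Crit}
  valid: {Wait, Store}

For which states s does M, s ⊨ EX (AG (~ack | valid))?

Sat(~ack) = {Grant, Store}
Sat(~ack | valid) = {Wait, Grant, Store}
AG (~ack | valid): greatest fixpoint, start Z0 = {Wait, Grant, Store}, keep only states in Sat with every successor in Z. Z1 = {Wait, Grant}; fixed.
Sat(AG (~ack | valid)) = {Wait, Grant}
Sat(EX (AG (~ack | valid))) = {s : some successor in {Wait, Grant}} = {Wait, Grant, Crit}

{Wait, Grant, Crit}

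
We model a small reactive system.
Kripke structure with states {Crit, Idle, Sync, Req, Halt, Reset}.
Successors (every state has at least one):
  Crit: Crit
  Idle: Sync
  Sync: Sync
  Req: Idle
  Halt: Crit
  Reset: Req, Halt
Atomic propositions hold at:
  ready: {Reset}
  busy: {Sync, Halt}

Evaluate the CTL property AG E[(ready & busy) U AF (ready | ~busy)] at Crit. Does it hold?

Yes

Sat(ready & busy) = ∅
Sat(~busy) = {Crit, Idle, Req, Reset}
Sat(ready | ~busy) = {Crit, Idle, Req, Reset}
AF (ready | ~busy): least fixpoint, start Z0 = {Crit, Idle, Req, Reset}, add states with every successor in Z. Z1 = {Crit, Idle, Req, Halt, Reset}; fixed.
Sat(AF (ready | ~busy)) = {Crit, Idle, Req, Halt, Reset}
E[(ready & busy) U AF (ready | ~busy)]: least fixpoint, start Z0 = Sat(AF (ready | ~busy)) = {Crit, Idle, Req, Halt, Reset}, add states in Sat(ready & busy) with some successor in Z. Already a fixed point.
Sat(E[(ready & busy) U AF (ready | ~busy)]) = {Crit, Idle, Req, Halt, Reset}
AG E[(ready & busy) U AF (ready | ~busy)]: greatest fixpoint, start Z0 = {Crit, Idle, Req, Halt, Reset}, keep only states in Sat with every successor in Z. Z1 = {Crit, Req, Halt, Reset}; Z2 = {Crit, Halt, Reset}; Z3 = {Crit, Halt}; fixed.
Sat(AG E[(ready & busy) U AF (ready | ~busy)]) = {Crit, Halt}
Crit ∈ Sat(AG E[(ready & busy) U AF (ready | ~busy)]) = {Crit, Halt}, so the formula holds at Crit.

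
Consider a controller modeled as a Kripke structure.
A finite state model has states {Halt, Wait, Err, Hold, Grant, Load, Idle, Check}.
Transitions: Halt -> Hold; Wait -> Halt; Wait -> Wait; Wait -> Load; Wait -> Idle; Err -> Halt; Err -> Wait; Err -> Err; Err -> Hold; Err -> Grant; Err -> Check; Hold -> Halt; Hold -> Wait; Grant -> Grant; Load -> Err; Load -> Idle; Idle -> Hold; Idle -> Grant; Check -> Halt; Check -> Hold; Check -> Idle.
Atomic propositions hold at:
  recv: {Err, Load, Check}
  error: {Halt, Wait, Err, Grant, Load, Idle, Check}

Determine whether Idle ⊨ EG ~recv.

Sat(~recv) = {Halt, Wait, Hold, Grant, Idle}
EG ~recv: greatest fixpoint, start Z0 = {Halt, Wait, Hold, Grant, Idle}, keep only states in Sat with some successor in Z. Already a fixed point.
Sat(EG ~recv) = {Halt, Wait, Hold, Grant, Idle}
Idle ∈ Sat(EG ~recv) = {Halt, Wait, Hold, Grant, Idle}, so the formula holds at Idle.

Yes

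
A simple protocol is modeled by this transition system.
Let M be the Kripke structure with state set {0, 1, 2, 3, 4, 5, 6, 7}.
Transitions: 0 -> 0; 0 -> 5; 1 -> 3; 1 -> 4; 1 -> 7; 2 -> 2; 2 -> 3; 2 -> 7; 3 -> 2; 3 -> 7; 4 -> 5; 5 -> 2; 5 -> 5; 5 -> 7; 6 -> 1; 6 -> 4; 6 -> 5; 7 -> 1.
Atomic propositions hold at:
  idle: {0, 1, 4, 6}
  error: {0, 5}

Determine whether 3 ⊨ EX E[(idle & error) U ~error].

Sat(idle & error) = {0}
Sat(~error) = {1, 2, 3, 4, 6, 7}
E[(idle & error) U ~error]: least fixpoint, start Z0 = Sat(~error) = {1, 2, 3, 4, 6, 7}, add states in Sat(idle & error) with some successor in Z. Already a fixed point.
Sat(E[(idle & error) U ~error]) = {1, 2, 3, 4, 6, 7}
Sat(EX E[(idle & error) U ~error]) = {s : some successor in {1, 2, 3, 4, 6, 7}} = {1, 2, 3, 5, 6, 7}
3 ∈ Sat(EX E[(idle & error) U ~error]) = {1, 2, 3, 5, 6, 7}, so the formula holds at 3.

Yes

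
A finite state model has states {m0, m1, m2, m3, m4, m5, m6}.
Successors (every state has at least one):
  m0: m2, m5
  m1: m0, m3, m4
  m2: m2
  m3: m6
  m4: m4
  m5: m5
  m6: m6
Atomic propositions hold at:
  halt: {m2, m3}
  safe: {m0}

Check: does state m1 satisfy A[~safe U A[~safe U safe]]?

Sat(~safe) = {m1, m2, m3, m4, m5, m6}
A[~safe U safe]: least fixpoint, start Z0 = Sat(safe) = {m0}, add states in Sat(~safe) with every successor in Z. Already a fixed point.
Sat(A[~safe U safe]) = {m0}
A[~safe U A[~safe U safe]]: least fixpoint, start Z0 = Sat(A[~safe U safe]) = {m0}, add states in Sat(~safe) with every successor in Z. Already a fixed point.
Sat(A[~safe U A[~safe U safe]]) = {m0}
m1 ∉ Sat(A[~safe U A[~safe U safe]]) = {m0}, so the formula does not hold at m1.

No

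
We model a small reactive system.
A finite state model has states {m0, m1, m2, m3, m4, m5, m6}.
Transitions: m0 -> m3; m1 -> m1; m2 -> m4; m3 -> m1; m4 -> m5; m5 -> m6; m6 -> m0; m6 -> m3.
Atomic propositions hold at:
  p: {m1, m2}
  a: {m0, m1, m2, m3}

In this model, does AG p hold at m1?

Yes

AG p: greatest fixpoint, start Z0 = {m1, m2}, keep only states in Sat with every successor in Z. Z1 = {m1}; fixed.
Sat(AG p) = {m1}
m1 ∈ Sat(AG p) = {m1}, so the formula holds at m1.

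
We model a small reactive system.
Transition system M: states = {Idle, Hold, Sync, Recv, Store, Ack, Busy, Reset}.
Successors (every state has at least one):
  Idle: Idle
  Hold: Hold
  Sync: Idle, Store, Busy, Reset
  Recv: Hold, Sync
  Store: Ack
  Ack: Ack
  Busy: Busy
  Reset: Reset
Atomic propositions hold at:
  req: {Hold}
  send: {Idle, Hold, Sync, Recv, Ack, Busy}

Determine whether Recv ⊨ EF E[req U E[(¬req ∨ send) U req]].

Sat(¬req) = {Idle, Sync, Recv, Store, Ack, Busy, Reset}
Sat(¬req ∨ send) = {Idle, Hold, Sync, Recv, Store, Ack, Busy, Reset}
E[(¬req ∨ send) U req]: least fixpoint, start Z0 = Sat(req) = {Hold}, add states in Sat(¬req ∨ send) with some successor in Z. Z1 = {Hold, Recv}; fixed.
Sat(E[(¬req ∨ send) U req]) = {Hold, Recv}
E[req U E[(¬req ∨ send) U req]]: least fixpoint, start Z0 = Sat(E[(¬req ∨ send) U req]) = {Hold, Recv}, add states in Sat(req) with some successor in Z. Already a fixed point.
Sat(E[req U E[(¬req ∨ send) U req]]) = {Hold, Recv}
EF E[req U E[(¬req ∨ send) U req]]: least fixpoint, start Z0 = {Hold, Recv}, add states with some successor in Z. Already a fixed point.
Sat(EF E[req U E[(¬req ∨ send) U req]]) = {Hold, Recv}
Recv ∈ Sat(EF E[req U E[(¬req ∨ send) U req]]) = {Hold, Recv}, so the formula holds at Recv.

Yes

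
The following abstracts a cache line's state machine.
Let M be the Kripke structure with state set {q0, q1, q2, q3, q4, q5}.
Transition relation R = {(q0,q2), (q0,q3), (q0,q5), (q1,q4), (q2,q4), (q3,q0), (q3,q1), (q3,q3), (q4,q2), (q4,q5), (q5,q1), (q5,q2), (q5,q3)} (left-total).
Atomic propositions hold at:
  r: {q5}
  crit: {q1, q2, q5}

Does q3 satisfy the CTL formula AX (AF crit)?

No

AF crit: least fixpoint, start Z0 = {q1, q2, q5}, add states with every successor in Z. Z1 = {q1, q2, q4, q5}; fixed.
Sat(AF crit) = {q1, q2, q4, q5}
Sat(AX (AF crit)) = {s : every successor in {q1, q2, q4, q5}} = {q1, q2, q4}
q3 ∉ Sat(AX (AF crit)) = {q1, q2, q4}, so the formula does not hold at q3.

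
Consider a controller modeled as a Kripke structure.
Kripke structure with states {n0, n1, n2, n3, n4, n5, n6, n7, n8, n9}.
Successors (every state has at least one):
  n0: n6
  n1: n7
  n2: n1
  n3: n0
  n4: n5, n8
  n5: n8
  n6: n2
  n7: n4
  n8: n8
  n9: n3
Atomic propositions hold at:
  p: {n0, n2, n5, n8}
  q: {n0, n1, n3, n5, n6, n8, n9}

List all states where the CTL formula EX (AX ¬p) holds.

Sat(¬p) = {n1, n3, n4, n6, n7, n9}
Sat(AX ¬p) = {s : every successor in {n1, n3, n4, n6, n7, n9}} = {n0, n1, n2, n7, n9}
Sat(EX (AX ¬p)) = {s : some successor in {n0, n1, n2, n7, n9}} = {n1, n2, n3, n6}

{n1, n2, n3, n6}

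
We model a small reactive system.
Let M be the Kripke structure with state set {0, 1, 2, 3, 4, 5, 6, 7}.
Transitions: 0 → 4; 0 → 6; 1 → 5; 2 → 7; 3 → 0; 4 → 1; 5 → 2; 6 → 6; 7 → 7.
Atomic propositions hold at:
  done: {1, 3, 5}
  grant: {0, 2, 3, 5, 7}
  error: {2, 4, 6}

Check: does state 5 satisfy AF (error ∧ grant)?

Yes

Sat(error ∧ grant) = {2}
AF (error ∧ grant): least fixpoint, start Z0 = {2}, add states with every successor in Z. Z1 = {2, 5}; Z2 = {1, 2, 5}; Z3 = {1, 2, 4, 5}; fixed.
Sat(AF (error ∧ grant)) = {1, 2, 4, 5}
5 ∈ Sat(AF (error ∧ grant)) = {1, 2, 4, 5}, so the formula holds at 5.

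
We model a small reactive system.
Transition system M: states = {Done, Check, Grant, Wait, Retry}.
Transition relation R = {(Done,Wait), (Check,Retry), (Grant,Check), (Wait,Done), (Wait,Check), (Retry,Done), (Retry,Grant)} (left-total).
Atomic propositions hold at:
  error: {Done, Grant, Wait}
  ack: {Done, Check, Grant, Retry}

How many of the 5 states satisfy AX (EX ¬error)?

2

Sat(¬error) = {Check, Retry}
Sat(EX ¬error) = {s : some successor in {Check, Retry}} = {Check, Grant, Wait}
Sat(AX (EX ¬error)) = {s : every successor in {Check, Grant, Wait}} = {Done, Grant}
|Sat(AX (EX ¬error))| = |{Done, Grant}| = 2.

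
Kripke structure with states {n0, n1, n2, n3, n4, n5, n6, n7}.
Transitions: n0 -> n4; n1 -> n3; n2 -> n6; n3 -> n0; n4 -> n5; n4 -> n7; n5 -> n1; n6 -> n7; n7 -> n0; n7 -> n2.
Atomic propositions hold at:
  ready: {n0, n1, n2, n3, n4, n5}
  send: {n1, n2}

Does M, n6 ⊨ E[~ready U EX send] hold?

Yes

Sat(~ready) = {n6, n7}
Sat(EX send) = {s : some successor in {n1, n2}} = {n5, n7}
E[~ready U EX send]: least fixpoint, start Z0 = Sat(EX send) = {n5, n7}, add states in Sat(~ready) with some successor in Z. Z1 = {n5, n6, n7}; fixed.
Sat(E[~ready U EX send]) = {n5, n6, n7}
n6 ∈ Sat(E[~ready U EX send]) = {n5, n6, n7}, so the formula holds at n6.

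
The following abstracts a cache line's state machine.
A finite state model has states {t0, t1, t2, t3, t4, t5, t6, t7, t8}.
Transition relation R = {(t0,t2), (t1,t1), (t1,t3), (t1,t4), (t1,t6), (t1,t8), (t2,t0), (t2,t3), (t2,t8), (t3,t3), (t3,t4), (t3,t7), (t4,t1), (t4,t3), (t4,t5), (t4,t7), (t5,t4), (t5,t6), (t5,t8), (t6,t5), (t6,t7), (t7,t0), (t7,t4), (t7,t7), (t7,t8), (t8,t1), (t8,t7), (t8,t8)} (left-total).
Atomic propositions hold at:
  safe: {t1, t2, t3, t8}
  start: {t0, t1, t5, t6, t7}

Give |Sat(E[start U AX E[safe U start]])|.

E[safe U start]: least fixpoint, start Z0 = Sat(start) = {t0, t1, t5, t6, t7}, add states in Sat(safe) with some successor in Z. Z1 = {t0, t1, t2, t3, t5, t6, t7, t8}; fixed.
Sat(E[safe U start]) = {t0, t1, t2, t3, t5, t6, t7, t8}
Sat(AX E[safe U start]) = {s : every successor in {t0, t1, t2, t3, t5, t6, t7, t8}} = {t0, t2, t4, t6, t8}
E[start U AX E[safe U start]]: least fixpoint, start Z0 = Sat(AX E[safe U start]) = {t0, t2, t4, t6, t8}, add states in Sat(start) with some successor in Z. Z1 = {t0, t1, t2, t4, t5, t6, t7, t8}; fixed.
Sat(E[start U AX E[safe U start]]) = {t0, t1, t2, t4, t5, t6, t7, t8}
|Sat(E[start U AX E[safe U start]])| = |{t0, t1, t2, t4, t5, t6, t7, t8}| = 8.

8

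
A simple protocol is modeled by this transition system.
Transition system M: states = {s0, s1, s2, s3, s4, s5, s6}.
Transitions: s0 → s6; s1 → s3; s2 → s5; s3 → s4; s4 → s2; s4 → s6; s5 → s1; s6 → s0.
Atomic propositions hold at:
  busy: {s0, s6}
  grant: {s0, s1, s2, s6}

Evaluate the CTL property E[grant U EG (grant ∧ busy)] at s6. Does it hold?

Yes

Sat(grant ∧ busy) = {s0, s6}
EG (grant ∧ busy): greatest fixpoint, start Z0 = {s0, s6}, keep only states in Sat with some successor in Z. Already a fixed point.
Sat(EG (grant ∧ busy)) = {s0, s6}
E[grant U EG (grant ∧ busy)]: least fixpoint, start Z0 = Sat(EG (grant ∧ busy)) = {s0, s6}, add states in Sat(grant) with some successor in Z. Already a fixed point.
Sat(E[grant U EG (grant ∧ busy)]) = {s0, s6}
s6 ∈ Sat(E[grant U EG (grant ∧ busy)]) = {s0, s6}, so the formula holds at s6.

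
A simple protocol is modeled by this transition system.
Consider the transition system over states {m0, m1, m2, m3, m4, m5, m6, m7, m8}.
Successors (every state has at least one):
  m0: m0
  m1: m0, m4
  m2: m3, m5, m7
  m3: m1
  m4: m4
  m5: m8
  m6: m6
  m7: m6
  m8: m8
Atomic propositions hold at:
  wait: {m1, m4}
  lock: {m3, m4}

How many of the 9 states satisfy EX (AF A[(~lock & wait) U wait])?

4

Sat(~lock) = {m0, m1, m2, m5, m6, m7, m8}
Sat(~lock & wait) = {m1}
A[(~lock & wait) U wait]: least fixpoint, start Z0 = Sat(wait) = {m1, m4}, add states in Sat(~lock & wait) with every successor in Z. Already a fixed point.
Sat(A[(~lock & wait) U wait]) = {m1, m4}
AF A[(~lock & wait) U wait]: least fixpoint, start Z0 = {m1, m4}, add states with every successor in Z. Z1 = {m1, m3, m4}; fixed.
Sat(AF A[(~lock & wait) U wait]) = {m1, m3, m4}
Sat(EX (AF A[(~lock & wait) U wait])) = {s : some successor in {m1, m3, m4}} = {m1, m2, m3, m4}
|Sat(EX (AF A[(~lock & wait) U wait]))| = |{m1, m2, m3, m4}| = 4.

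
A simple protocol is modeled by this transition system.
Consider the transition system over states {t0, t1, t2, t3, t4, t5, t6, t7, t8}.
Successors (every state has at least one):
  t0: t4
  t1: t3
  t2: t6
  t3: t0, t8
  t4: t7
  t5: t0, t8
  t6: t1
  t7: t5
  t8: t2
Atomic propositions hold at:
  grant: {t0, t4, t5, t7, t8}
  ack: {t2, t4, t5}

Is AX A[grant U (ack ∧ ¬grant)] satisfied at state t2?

No

Sat(¬grant) = {t1, t2, t3, t6}
Sat(ack ∧ ¬grant) = {t2}
A[grant U (ack ∧ ¬grant)]: least fixpoint, start Z0 = Sat((ack ∧ ¬grant)) = {t2}, add states in Sat(grant) with every successor in Z. Z1 = {t2, t8}; fixed.
Sat(A[grant U (ack ∧ ¬grant)]) = {t2, t8}
Sat(AX A[grant U (ack ∧ ¬grant)]) = {s : every successor in {t2, t8}} = {t8}
t2 ∉ Sat(AX A[grant U (ack ∧ ¬grant)]) = {t8}, so the formula does not hold at t2.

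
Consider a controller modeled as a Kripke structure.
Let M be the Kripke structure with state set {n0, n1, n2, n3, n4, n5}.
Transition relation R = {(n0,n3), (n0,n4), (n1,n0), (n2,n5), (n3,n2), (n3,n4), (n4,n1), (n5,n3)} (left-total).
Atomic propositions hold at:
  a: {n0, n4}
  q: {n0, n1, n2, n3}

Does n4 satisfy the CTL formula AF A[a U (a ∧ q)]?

Yes

Sat(a ∧ q) = {n0}
A[a U (a ∧ q)]: least fixpoint, start Z0 = Sat((a ∧ q)) = {n0}, add states in Sat(a) with every successor in Z. Already a fixed point.
Sat(A[a U (a ∧ q)]) = {n0}
AF A[a U (a ∧ q)]: least fixpoint, start Z0 = {n0}, add states with every successor in Z. Z1 = {n0, n1}; Z2 = {n0, n1, n4}; fixed.
Sat(AF A[a U (a ∧ q)]) = {n0, n1, n4}
n4 ∈ Sat(AF A[a U (a ∧ q)]) = {n0, n1, n4}, so the formula holds at n4.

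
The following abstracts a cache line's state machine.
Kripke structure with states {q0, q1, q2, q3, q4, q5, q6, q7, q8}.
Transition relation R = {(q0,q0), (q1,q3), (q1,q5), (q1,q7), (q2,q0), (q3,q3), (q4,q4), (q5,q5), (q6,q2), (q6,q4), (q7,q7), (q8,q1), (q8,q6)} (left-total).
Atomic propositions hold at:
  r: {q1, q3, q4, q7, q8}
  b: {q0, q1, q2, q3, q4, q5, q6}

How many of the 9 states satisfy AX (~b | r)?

Sat(~b) = {q7, q8}
Sat(~b | r) = {q1, q3, q4, q7, q8}
Sat(AX (~b | r)) = {s : every successor in {q1, q3, q4, q7, q8}} = {q3, q4, q7}
|Sat(AX (~b | r))| = |{q3, q4, q7}| = 3.

3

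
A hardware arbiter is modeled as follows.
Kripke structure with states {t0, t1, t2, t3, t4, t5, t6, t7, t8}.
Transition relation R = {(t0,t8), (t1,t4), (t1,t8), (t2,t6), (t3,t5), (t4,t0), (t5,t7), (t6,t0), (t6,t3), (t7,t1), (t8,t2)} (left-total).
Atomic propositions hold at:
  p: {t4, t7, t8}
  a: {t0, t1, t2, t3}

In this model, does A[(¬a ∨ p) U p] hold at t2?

No

Sat(¬a) = {t4, t5, t6, t7, t8}
Sat(¬a ∨ p) = {t4, t5, t6, t7, t8}
A[(¬a ∨ p) U p]: least fixpoint, start Z0 = Sat(p) = {t4, t7, t8}, add states in Sat(¬a ∨ p) with every successor in Z. Z1 = {t4, t5, t7, t8}; fixed.
Sat(A[(¬a ∨ p) U p]) = {t4, t5, t7, t8}
t2 ∉ Sat(A[(¬a ∨ p) U p]) = {t4, t5, t7, t8}, so the formula does not hold at t2.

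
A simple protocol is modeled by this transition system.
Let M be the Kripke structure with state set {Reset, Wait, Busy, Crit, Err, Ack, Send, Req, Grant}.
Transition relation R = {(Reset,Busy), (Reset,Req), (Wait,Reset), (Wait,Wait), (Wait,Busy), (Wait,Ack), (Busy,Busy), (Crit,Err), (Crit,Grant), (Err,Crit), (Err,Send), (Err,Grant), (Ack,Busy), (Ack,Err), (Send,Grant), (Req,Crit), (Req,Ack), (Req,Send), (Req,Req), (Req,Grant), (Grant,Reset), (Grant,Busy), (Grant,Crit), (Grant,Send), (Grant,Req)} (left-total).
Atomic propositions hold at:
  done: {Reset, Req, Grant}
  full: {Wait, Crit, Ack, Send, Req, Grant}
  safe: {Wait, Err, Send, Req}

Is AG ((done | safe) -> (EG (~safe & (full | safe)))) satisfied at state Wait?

No

Sat(done | safe) = {Reset, Wait, Err, Send, Req, Grant}
Sat(~safe) = {Reset, Busy, Crit, Ack, Grant}
Sat(full | safe) = {Wait, Crit, Err, Ack, Send, Req, Grant}
Sat(~safe & (full | safe)) = {Crit, Ack, Grant}
EG (~safe & (full | safe)): greatest fixpoint, start Z0 = {Crit, Ack, Grant}, keep only states in Sat with some successor in Z. Z1 = {Crit, Grant}; fixed.
Sat(EG (~safe & (full | safe))) = {Crit, Grant}
Sat((done | safe) -> (EG (~safe & (full | safe)))) = {Busy, Crit, Ack, Grant}
AG ((done | safe) -> (EG (~safe & (full | safe)))): greatest fixpoint, start Z0 = {Busy, Crit, Ack, Grant}, keep only states in Sat with every successor in Z. Z1 = {Busy}; fixed.
Sat(AG ((done | safe) -> (EG (~safe & (full | safe))))) = {Busy}
Wait ∉ Sat(AG ((done | safe) -> (EG (~safe & (full | safe))))) = {Busy}, so the formula does not hold at Wait.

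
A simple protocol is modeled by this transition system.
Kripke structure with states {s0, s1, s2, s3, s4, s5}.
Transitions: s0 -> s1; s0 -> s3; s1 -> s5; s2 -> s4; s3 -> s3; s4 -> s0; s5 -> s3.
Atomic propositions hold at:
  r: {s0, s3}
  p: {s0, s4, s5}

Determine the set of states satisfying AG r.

AG r: greatest fixpoint, start Z0 = {s0, s3}, keep only states in Sat with every successor in Z. Z1 = {s3}; fixed.
Sat(AG r) = {s3}

{s3}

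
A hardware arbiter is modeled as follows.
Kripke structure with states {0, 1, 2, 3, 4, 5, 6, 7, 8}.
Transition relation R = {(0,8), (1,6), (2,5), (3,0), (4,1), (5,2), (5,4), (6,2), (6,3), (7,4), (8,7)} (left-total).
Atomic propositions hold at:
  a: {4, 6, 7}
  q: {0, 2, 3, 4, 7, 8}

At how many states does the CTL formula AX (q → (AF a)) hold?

AF a: least fixpoint, start Z0 = {4, 6, 7}, add states with every successor in Z. Z1 = {1, 4, 6, 7, 8}; Z2 = {0, 1, 4, 6, 7, 8}; Z3 = {0, 1, 3, 4, 6, 7, 8}; fixed.
Sat(AF a) = {0, 1, 3, 4, 6, 7, 8}
Sat(q → (AF a)) = {0, 1, 3, 4, 5, 6, 7, 8}
Sat(AX (q → (AF a))) = {s : every successor in {0, 1, 3, 4, 5, 6, 7, 8}} = {0, 1, 2, 3, 4, 7, 8}
|Sat(AX (q → (AF a)))| = |{0, 1, 2, 3, 4, 7, 8}| = 7.

7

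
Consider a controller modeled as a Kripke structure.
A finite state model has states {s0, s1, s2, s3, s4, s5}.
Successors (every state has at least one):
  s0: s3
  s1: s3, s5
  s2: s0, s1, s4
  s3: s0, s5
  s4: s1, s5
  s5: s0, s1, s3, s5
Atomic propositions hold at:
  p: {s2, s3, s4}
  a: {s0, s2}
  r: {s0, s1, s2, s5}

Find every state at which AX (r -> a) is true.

{s0}

Sat(r -> a) = {s0, s2, s3, s4}
Sat(AX (r -> a)) = {s : every successor in {s0, s2, s3, s4}} = {s0}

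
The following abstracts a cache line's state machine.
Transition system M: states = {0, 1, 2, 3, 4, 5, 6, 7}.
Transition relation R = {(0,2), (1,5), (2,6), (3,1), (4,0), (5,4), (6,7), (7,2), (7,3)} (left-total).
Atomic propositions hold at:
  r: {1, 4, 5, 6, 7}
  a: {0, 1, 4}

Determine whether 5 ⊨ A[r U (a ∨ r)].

Yes

Sat(a ∨ r) = {0, 1, 4, 5, 6, 7}
A[r U (a ∨ r)]: least fixpoint, start Z0 = Sat((a ∨ r)) = {0, 1, 4, 5, 6, 7}, add states in Sat(r) with every successor in Z. Already a fixed point.
Sat(A[r U (a ∨ r)]) = {0, 1, 4, 5, 6, 7}
5 ∈ Sat(A[r U (a ∨ r)]) = {0, 1, 4, 5, 6, 7}, so the formula holds at 5.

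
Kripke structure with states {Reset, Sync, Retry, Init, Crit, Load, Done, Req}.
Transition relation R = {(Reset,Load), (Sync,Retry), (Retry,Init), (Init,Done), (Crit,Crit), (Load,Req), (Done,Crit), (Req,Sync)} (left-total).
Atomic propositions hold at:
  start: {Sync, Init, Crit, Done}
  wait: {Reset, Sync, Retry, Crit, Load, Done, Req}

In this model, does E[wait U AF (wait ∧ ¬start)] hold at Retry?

Yes

Sat(¬start) = {Reset, Retry, Load, Req}
Sat(wait ∧ ¬start) = {Reset, Retry, Load, Req}
AF (wait ∧ ¬start): least fixpoint, start Z0 = {Reset, Retry, Load, Req}, add states with every successor in Z. Z1 = {Reset, Sync, Retry, Load, Req}; fixed.
Sat(AF (wait ∧ ¬start)) = {Reset, Sync, Retry, Load, Req}
E[wait U AF (wait ∧ ¬start)]: least fixpoint, start Z0 = Sat(AF (wait ∧ ¬start)) = {Reset, Sync, Retry, Load, Req}, add states in Sat(wait) with some successor in Z. Already a fixed point.
Sat(E[wait U AF (wait ∧ ¬start)]) = {Reset, Sync, Retry, Load, Req}
Retry ∈ Sat(E[wait U AF (wait ∧ ¬start)]) = {Reset, Sync, Retry, Load, Req}, so the formula holds at Retry.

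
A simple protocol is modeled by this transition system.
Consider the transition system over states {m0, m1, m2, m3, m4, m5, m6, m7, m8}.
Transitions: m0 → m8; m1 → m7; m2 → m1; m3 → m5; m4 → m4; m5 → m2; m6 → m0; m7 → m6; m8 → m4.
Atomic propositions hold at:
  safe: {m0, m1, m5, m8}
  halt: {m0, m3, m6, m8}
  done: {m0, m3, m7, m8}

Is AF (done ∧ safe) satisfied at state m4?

No

Sat(done ∧ safe) = {m0, m8}
AF (done ∧ safe): least fixpoint, start Z0 = {m0, m8}, add states with every successor in Z. Z1 = {m0, m6, m8}; Z2 = {m0, m6, m7, m8}; Z3 = {m0, m1, m6, m7, m8}; Z4 = {m0, m1, m2, m6, m7, m8}; Z5 = {m0, m1, m2, m5, m6, m7, m8}; Z6 = {m0, m1, m2, m3, m5, m6, m7, m8}; fixed.
Sat(AF (done ∧ safe)) = {m0, m1, m2, m3, m5, m6, m7, m8}
m4 ∉ Sat(AF (done ∧ safe)) = {m0, m1, m2, m3, m5, m6, m7, m8}, so the formula does not hold at m4.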